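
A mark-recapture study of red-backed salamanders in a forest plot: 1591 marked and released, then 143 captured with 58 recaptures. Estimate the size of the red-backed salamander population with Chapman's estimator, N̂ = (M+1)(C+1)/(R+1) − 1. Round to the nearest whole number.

N ≈ 3885

N̂ = (1591+1)(143+1)/(58+1) − 1 = 1592·144/59 − 1
= 229248/59 − 1 ≈ 3885.6 − 1 ≈ 3884.6 → 3885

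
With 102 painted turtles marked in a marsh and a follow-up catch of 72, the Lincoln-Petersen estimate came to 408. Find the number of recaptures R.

From N = M·C/R: R = M·C / N = 102·72 / 408 = 7344 / 408 = 18.

R = 18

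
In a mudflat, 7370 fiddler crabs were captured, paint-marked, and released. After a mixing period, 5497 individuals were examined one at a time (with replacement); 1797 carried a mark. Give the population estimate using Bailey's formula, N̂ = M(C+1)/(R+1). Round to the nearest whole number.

N ≈ 22,536

N̂ = 7370·(5497+1)/(1797+1) = 7370·5498/1798 = 40520260/1798 ≈ 22536.3 → 22536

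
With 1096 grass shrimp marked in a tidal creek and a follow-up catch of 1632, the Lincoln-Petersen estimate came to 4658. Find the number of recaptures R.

R = 384

From N = M·C/R: R = M·C / N = 1096·1632 / 4658 = 1788672 / 4658 = 384.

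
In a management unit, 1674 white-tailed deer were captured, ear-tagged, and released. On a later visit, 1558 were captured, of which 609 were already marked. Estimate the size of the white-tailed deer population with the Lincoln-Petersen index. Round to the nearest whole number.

N = (1674 × 1558) / 609 = 2608092 / 609 ≈ 4282.6 → 4283

N ≈ 4283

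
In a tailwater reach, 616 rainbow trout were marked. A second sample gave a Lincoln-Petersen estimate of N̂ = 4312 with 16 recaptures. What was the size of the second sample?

From N = M·C/R: C = N·R / M = 4312·16 / 616 = 68992 / 616 = 112.

C = 112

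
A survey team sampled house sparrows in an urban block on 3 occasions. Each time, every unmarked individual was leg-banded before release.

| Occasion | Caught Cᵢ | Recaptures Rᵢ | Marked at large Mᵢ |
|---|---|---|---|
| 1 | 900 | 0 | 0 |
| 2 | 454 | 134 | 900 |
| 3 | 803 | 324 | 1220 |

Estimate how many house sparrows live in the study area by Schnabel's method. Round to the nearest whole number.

N ≈ 3031

Σ MᵢCᵢ = 0·900 + 900·454 + 1220·803 = 0 + 408600 + 979660 = 1388260
Σ Rᵢ = 0 + 134 + 324 = 458
N̂ = 1388260 / 458 ≈ 3031.1 → 3031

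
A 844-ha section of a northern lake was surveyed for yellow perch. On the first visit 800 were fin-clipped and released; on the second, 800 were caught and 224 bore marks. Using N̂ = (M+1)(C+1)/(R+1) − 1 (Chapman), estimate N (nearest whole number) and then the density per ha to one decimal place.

density ≈ 3.4 yellow perch per ha

N̂ = 801·801/225 − 1 = 641601/225 − 1 ≈ 2850.6 → 2851
Density = N̂ / area = 2851 / 844 ≈ 3.38 → 3.4 per ha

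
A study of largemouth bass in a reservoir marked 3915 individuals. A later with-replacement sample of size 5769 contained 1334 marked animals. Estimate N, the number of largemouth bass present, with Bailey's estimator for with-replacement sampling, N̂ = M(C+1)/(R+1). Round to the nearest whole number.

N̂ = 3915·(5769+1)/(1334+1) = 3915·5770/1335 = 22589550/1335 ≈ 16921.0 → 16921

N ≈ 16,921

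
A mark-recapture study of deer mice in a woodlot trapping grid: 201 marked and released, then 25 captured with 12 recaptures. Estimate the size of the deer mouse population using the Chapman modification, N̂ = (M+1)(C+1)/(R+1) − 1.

N̂ = (201+1)(25+1)/(12+1) − 1 = 202·26/13 − 1
= 5252/13 − 1 = 404 − 1 = 403

N = 403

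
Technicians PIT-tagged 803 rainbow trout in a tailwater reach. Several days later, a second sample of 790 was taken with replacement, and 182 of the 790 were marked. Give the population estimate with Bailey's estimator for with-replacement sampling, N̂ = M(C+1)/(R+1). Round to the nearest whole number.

N̂ = 803·(790+1)/(182+1) = 803·791/183 = 635173/183 ≈ 3470.9 → 3471

N ≈ 3471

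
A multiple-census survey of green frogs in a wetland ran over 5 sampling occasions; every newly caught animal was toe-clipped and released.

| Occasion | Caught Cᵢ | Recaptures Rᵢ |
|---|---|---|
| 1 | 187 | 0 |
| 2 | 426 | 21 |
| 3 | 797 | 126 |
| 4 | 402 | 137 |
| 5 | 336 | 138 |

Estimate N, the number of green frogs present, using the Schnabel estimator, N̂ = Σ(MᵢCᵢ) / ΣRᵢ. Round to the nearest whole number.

N ≈ 3727

Marked at large before each occasion: Mᵢ = Σⱼ<ᵢ (Cⱼ − Rⱼ) → M1=0, M2=187, M3=592, M4=1263, M5=1528
Σ MᵢCᵢ = 0·187 + 187·426 + 592·797 + 1263·402 + 1528·336 = 0 + 79662 + 471824 + 507726 + 513408 = 1572620
Σ Rᵢ = 0 + 21 + 126 + 137 + 138 = 422
N̂ = 1572620 / 422 ≈ 3726.6 → 3727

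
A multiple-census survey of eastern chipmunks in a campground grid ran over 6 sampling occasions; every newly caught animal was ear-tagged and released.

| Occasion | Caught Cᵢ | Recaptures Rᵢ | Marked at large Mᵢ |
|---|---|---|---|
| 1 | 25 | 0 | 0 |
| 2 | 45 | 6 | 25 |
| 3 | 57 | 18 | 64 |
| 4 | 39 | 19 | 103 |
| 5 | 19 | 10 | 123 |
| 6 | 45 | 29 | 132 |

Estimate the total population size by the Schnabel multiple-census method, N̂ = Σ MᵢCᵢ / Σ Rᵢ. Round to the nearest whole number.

Σ MᵢCᵢ = 0·25 + 25·45 + 64·57 + 103·39 + 123·19 + 132·45 = 0 + 1125 + 3648 + 4017 + 2337 + 5940 = 17067
Σ Rᵢ = 0 + 6 + 18 + 19 + 10 + 29 = 82
N̂ = 17067 / 82 ≈ 208.1 → 208

N ≈ 208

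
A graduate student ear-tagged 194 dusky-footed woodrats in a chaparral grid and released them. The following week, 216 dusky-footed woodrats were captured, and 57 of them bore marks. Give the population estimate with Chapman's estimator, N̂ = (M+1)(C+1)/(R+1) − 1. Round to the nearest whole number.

N̂ = (194+1)(216+1)/(57+1) − 1 = 195·217/58 − 1
= 42315/58 − 1 ≈ 729.6 − 1 ≈ 728.6 → 729

N ≈ 729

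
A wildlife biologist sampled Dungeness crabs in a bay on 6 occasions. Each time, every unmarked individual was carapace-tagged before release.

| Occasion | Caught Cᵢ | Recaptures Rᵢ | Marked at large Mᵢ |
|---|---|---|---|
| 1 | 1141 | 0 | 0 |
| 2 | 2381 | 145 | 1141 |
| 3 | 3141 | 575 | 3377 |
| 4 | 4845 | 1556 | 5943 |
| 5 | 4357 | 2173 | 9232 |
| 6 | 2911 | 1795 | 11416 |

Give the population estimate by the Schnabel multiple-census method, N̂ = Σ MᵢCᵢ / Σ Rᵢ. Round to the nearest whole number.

N ≈ 18,510

Σ MᵢCᵢ = 0·1141 + 1141·2381 + 3377·3141 + 5943·4845 + 9232·4357 + 11416·2911 = 0 + 2716721 + 10607157 + 28793835 + 40223824 + 33231976 = 115573513
Σ Rᵢ = 0 + 145 + 575 + 1556 + 2173 + 1795 = 6244
N̂ = 115573513 / 6244 ≈ 18509.5 → 18510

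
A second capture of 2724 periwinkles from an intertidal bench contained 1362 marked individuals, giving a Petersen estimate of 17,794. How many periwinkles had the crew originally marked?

From N = M·C/R: M = N·R / C = 17794·1362 / 2724 = 24235428 / 2724 = 8897.

M = 8897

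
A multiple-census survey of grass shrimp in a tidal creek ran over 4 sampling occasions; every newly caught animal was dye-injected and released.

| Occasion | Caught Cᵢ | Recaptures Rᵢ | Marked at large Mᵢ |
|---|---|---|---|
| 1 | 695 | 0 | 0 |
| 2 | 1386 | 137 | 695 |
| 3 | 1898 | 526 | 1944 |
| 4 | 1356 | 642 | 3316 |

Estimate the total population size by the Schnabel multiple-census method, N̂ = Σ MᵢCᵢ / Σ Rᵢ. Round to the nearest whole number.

N ≈ 7011

Σ MᵢCᵢ = 0·695 + 695·1386 + 1944·1898 + 3316·1356 = 0 + 963270 + 3689712 + 4496496 = 9149478
Σ Rᵢ = 0 + 137 + 526 + 642 = 1305
N̂ = 9149478 / 1305 ≈ 7011.1 → 7011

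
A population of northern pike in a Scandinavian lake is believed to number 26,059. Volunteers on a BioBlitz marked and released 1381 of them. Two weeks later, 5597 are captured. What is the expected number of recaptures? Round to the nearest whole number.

The marked fraction of the population is 1381/26059, so in a sample of 5597 expect C·(M/N) marked.
E[R] = 1381 × 5597 / 26059 = 7729457 / 26059 ≈ 296.6 → 297

expected recaptures ≈ 297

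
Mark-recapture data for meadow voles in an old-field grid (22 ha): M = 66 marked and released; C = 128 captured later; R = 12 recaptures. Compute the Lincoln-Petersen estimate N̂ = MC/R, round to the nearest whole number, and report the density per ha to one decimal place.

N̂ = 66·128/12 = 8448/12 = 704
Density = N̂ / area = 704 / 22 = 32.0 per ha

density ≈ 32.0 meadow voles per ha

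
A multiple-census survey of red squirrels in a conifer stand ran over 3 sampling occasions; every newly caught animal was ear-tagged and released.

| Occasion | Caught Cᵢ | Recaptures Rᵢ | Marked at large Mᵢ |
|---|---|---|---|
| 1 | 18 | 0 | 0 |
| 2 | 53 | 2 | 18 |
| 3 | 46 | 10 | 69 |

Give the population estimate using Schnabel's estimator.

Σ MᵢCᵢ = 0·18 + 18·53 + 69·46 = 0 + 954 + 3174 = 4128
Σ Rᵢ = 0 + 2 + 10 = 12
N̂ = 4128 / 12 = 344

N = 344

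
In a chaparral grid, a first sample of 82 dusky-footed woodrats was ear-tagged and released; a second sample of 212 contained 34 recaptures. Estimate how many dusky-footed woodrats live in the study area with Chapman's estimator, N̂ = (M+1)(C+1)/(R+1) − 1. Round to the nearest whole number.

N̂ = (82+1)(212+1)/(34+1) − 1 = 83·213/35 − 1
= 17679/35 − 1 ≈ 505.1 − 1 ≈ 504.1 → 504

N ≈ 504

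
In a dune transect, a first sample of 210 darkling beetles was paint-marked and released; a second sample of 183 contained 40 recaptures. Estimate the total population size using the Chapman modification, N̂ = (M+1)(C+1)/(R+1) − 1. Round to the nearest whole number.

N̂ = (210+1)(183+1)/(40+1) − 1 = 211·184/41 − 1
= 38824/41 − 1 ≈ 946.9 − 1 ≈ 945.9 → 946

N ≈ 946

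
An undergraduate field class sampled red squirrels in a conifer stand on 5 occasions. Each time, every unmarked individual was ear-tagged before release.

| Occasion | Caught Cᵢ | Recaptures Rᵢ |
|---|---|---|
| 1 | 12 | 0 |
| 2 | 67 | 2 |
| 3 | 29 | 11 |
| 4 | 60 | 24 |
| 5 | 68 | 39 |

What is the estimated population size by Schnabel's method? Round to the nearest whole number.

N ≈ 232

Marked at large before each occasion: Mᵢ = Σⱼ<ᵢ (Cⱼ − Rⱼ) → M1=0, M2=12, M3=77, M4=95, M5=131
Σ MᵢCᵢ = 0·12 + 12·67 + 77·29 + 95·60 + 131·68 = 0 + 804 + 2233 + 5700 + 8908 = 17645
Σ Rᵢ = 0 + 2 + 11 + 24 + 39 = 76
N̂ = 17645 / 76 ≈ 232.2 → 232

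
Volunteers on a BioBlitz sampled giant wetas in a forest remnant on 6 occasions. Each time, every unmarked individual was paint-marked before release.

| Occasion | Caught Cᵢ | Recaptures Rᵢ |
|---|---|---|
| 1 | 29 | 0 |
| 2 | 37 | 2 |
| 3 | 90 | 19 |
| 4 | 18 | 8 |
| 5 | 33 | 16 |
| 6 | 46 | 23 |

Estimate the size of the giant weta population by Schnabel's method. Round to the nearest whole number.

N ≈ 316

Marked at large before each occasion: Mᵢ = Σⱼ<ᵢ (Cⱼ − Rⱼ) → M1=0, M2=29, M3=64, M4=135, M5=145, M6=162
Σ MᵢCᵢ = 0·29 + 29·37 + 64·90 + 135·18 + 145·33 + 162·46 = 0 + 1073 + 5760 + 2430 + 4785 + 7452 = 21500
Σ Rᵢ = 0 + 2 + 19 + 8 + 16 + 23 = 68
N̂ = 21500 / 68 ≈ 316.2 → 316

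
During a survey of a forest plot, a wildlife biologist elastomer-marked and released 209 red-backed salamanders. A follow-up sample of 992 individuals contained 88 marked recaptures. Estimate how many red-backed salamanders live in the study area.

N = (209 × 992) / 88 = 207328 / 88 = 2356

N = 2356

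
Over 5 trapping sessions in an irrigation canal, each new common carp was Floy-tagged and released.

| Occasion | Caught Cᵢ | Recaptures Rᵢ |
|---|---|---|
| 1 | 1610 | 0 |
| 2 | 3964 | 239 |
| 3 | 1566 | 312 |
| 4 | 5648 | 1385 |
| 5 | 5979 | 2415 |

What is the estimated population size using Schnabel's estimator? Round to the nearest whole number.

Marked at large before each occasion: Mᵢ = Σⱼ<ᵢ (Cⱼ − Rⱼ) → M1=0, M2=1610, M3=5335, M4=6589, M5=10852
Σ MᵢCᵢ = 0·1610 + 1610·3964 + 5335·1566 + 6589·5648 + 10852·5979 = 0 + 6382040 + 8354610 + 37214672 + 64884108 = 116835430
Σ Rᵢ = 0 + 239 + 312 + 1385 + 2415 = 4351
N̂ = 116835430 / 4351 ≈ 26852.5 → 26853

N ≈ 26,853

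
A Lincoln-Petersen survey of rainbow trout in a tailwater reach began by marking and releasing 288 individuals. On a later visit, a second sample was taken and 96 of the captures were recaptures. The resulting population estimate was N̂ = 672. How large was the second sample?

From N = M·C/R: C = N·R / M = 672·96 / 288 = 64512 / 288 = 224.

C = 224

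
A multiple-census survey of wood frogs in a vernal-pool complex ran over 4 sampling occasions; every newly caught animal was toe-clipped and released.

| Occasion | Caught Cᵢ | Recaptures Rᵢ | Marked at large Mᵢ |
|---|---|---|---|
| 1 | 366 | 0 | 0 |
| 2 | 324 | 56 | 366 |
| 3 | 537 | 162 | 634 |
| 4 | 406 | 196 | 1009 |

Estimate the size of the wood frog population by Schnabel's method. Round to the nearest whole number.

N ≈ 2098

Σ MᵢCᵢ = 0·366 + 366·324 + 634·537 + 1009·406 = 0 + 118584 + 340458 + 409654 = 868696
Σ Rᵢ = 0 + 56 + 162 + 196 = 414
N̂ = 868696 / 414 ≈ 2098.3 → 2098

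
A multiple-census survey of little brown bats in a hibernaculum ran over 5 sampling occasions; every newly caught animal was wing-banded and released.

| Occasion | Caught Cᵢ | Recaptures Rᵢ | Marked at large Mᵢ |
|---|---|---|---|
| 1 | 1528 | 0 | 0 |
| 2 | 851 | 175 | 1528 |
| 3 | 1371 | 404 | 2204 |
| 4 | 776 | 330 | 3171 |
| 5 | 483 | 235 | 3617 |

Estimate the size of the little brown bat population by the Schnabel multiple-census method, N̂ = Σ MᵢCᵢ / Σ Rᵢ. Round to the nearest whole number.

N ≈ 7456

Σ MᵢCᵢ = 0·1528 + 1528·851 + 2204·1371 + 3171·776 + 3617·483 = 0 + 1300328 + 3021684 + 2460696 + 1747011 = 8529719
Σ Rᵢ = 0 + 175 + 404 + 330 + 235 = 1144
N̂ = 8529719 / 1144 ≈ 7456.0 → 7456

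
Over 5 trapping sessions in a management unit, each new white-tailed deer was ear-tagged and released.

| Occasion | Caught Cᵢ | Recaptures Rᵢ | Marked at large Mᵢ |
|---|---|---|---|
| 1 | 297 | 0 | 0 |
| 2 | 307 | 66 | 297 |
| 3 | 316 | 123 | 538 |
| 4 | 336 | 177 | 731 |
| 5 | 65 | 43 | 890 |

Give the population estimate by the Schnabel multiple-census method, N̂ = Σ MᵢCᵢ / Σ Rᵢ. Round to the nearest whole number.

N ≈ 1381

Σ MᵢCᵢ = 0·297 + 297·307 + 538·316 + 731·336 + 890·65 = 0 + 91179 + 170008 + 245616 + 57850 = 564653
Σ Rᵢ = 0 + 66 + 123 + 177 + 43 = 409
N̂ = 564653 / 409 ≈ 1380.6 → 1381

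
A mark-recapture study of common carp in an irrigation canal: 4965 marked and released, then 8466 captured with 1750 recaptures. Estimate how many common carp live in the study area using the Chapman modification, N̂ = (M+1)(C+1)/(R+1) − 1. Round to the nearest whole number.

N̂ = (4965+1)(8466+1)/(1750+1) − 1 = 4966·8467/1751 − 1
= 42047122/1751 − 1 ≈ 24013.2 − 1 ≈ 24012.2 → 24012

N ≈ 24,012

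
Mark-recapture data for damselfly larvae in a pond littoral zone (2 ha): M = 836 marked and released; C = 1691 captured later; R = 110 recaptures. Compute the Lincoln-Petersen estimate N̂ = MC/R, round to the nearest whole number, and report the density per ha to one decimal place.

N̂ = 836·1691/110 = 1413676/110 ≈ 12851.6 → 12852
Density = N̂ / area = 12852 / 2 = 6426.0 per ha

density ≈ 6426.0 damselfly larvae per ha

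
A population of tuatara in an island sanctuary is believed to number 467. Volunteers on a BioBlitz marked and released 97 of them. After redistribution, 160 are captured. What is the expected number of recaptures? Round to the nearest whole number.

expected recaptures ≈ 33

Expected recaptures E[R] = M·C / N.
E[R] = 97 × 160 / 467 = 15520 / 467 ≈ 33.2 → 33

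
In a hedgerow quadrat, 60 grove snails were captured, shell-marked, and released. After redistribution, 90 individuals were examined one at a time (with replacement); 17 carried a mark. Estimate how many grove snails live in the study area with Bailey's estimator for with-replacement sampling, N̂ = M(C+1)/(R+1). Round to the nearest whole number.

N̂ = 60·(90+1)/(17+1) = 60·91/18 = 5460/18 ≈ 303.3 → 303

N ≈ 303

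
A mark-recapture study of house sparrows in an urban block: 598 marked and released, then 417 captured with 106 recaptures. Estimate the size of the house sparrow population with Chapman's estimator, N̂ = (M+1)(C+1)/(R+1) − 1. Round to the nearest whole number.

N̂ = (598+1)(417+1)/(106+1) − 1 = 599·418/107 − 1
= 250382/107 − 1 ≈ 2340.0 − 1 ≈ 2339.0 → 2339

N ≈ 2339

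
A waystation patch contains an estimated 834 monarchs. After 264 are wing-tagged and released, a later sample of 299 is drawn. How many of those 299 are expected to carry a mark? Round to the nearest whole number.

expected recaptures ≈ 95

The marked fraction of the population is 264/834, so in a sample of 299 expect C·(M/N) marked.
E[R] = 264 × 299 / 834 = 78936 / 834 ≈ 94.6 → 95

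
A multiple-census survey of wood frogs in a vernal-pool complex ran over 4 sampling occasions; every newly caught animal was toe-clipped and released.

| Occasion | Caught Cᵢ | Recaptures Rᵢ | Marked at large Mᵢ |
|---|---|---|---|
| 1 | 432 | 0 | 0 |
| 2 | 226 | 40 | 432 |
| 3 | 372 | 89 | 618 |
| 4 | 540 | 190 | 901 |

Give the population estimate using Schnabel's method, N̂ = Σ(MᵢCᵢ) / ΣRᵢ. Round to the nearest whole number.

N ≈ 2552

Σ MᵢCᵢ = 0·432 + 432·226 + 618·372 + 901·540 = 0 + 97632 + 229896 + 486540 = 814068
Σ Rᵢ = 0 + 40 + 89 + 190 = 319
N̂ = 814068 / 319 ≈ 2551.9 → 2552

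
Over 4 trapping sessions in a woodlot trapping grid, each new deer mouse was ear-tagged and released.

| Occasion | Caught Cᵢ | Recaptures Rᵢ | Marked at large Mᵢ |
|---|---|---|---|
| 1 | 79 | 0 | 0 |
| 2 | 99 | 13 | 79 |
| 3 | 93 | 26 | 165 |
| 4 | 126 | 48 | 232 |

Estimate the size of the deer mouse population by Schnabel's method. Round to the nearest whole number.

Σ MᵢCᵢ = 0·79 + 79·99 + 165·93 + 232·126 = 0 + 7821 + 15345 + 29232 = 52398
Σ Rᵢ = 0 + 13 + 26 + 48 = 87
N̂ = 52398 / 87 ≈ 602.3 → 602

N ≈ 602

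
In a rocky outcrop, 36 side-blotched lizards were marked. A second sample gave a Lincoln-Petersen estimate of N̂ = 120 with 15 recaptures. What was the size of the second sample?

From N = M·C/R: C = N·R / M = 120·15 / 36 = 1800 / 36 = 50.

C = 50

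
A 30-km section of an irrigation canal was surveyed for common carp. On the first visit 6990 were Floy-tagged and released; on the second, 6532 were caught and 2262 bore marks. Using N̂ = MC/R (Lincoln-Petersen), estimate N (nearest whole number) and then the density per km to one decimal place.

N̂ = 6990·6532/2262 = 45658680/2262 ≈ 20185.1 → 20185
Density = N̂ / area = 20185 / 30 ≈ 672.83 → 672.8 per km

density ≈ 672.8 common carp per km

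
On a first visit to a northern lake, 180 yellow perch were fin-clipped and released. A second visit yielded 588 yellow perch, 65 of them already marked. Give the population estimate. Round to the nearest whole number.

N ≈ 1628

N = (180 × 588) / 65 = 105840 / 65 ≈ 1628.3 → 1628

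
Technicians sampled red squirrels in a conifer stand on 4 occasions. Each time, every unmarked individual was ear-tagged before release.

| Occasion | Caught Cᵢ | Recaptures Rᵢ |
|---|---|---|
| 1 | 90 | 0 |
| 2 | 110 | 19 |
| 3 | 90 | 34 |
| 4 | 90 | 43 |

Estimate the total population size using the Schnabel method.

Marked at large before each occasion: Mᵢ = Σⱼ<ᵢ (Cⱼ − Rⱼ) → M1=0, M2=90, M3=181, M4=237
Σ MᵢCᵢ = 0·90 + 90·110 + 181·90 + 237·90 = 0 + 9900 + 16290 + 21330 = 47520
Σ Rᵢ = 0 + 19 + 34 + 43 = 96
N̂ = 47520 / 96 = 495

N = 495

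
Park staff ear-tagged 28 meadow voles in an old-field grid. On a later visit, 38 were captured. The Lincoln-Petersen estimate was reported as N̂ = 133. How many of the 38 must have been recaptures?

R = 8

From N = M·C/R: R = M·C / N = 28·38 / 133 = 1064 / 133 = 8.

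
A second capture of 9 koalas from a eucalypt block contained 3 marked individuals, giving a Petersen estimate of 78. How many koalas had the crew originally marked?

From N = M·C/R: M = N·R / C = 78·3 / 9 = 234 / 9 = 26.

M = 26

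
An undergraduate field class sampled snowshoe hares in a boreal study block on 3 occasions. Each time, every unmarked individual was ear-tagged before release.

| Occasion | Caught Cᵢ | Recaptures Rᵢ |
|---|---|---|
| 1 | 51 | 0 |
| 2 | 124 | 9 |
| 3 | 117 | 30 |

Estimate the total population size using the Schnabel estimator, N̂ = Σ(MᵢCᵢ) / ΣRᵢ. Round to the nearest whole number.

Marked at large before each occasion: Mᵢ = Σⱼ<ᵢ (Cⱼ − Rⱼ) → M1=0, M2=51, M3=166
Σ MᵢCᵢ = 0·51 + 51·124 + 166·117 = 0 + 6324 + 19422 = 25746
Σ Rᵢ = 0 + 9 + 30 = 39
N̂ = 25746 / 39 ≈ 660.2 → 660

N ≈ 660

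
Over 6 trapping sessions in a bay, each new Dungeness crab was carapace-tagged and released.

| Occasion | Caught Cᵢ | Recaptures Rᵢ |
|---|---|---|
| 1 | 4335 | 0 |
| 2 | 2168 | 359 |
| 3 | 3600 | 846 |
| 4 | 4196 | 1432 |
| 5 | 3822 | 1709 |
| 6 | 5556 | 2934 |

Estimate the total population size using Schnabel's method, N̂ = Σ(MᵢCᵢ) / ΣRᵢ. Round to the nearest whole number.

Marked at large before each occasion: Mᵢ = Σⱼ<ᵢ (Cⱼ − Rⱼ) → M1=0, M2=4335, M3=6144, M4=8898, M5=11662, M6=13775
Σ MᵢCᵢ = 0·4335 + 4335·2168 + 6144·3600 + 8898·4196 + 11662·3822 + 13775·5556 = 0 + 9398280 + 22118400 + 37336008 + 44572164 + 76533900 = 189958752
Σ Rᵢ = 0 + 359 + 846 + 1432 + 1709 + 2934 = 7280
N̂ = 189958752 / 7280 ≈ 26093.2 → 26093

N ≈ 26,093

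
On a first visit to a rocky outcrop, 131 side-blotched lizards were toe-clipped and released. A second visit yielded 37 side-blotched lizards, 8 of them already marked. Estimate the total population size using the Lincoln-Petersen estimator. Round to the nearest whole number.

N ≈ 606

N = (131 × 37) / 8 = 4847 / 8 ≈ 605.9 → 606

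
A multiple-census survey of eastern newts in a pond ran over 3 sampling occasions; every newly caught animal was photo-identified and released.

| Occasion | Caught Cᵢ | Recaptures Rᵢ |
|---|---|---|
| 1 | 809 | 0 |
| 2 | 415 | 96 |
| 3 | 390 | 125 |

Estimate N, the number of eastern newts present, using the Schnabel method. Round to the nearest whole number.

Marked at large before each occasion: Mᵢ = Σⱼ<ᵢ (Cⱼ − Rⱼ) → M1=0, M2=809, M3=1128
Σ MᵢCᵢ = 0·809 + 809·415 + 1128·390 = 0 + 335735 + 439920 = 775655
Σ Rᵢ = 0 + 96 + 125 = 221
N̂ = 775655 / 221 ≈ 3509.8 → 3510

N ≈ 3510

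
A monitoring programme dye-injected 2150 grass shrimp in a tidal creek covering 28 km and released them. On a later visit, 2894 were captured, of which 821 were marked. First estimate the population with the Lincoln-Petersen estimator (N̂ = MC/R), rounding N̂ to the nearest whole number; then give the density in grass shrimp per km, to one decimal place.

N̂ = 2150·2894/821 = 6222100/821 ≈ 7578.7 → 7579
Density = N̂ / area = 7579 / 28 ≈ 270.68 → 270.7 per km

density ≈ 270.7 grass shrimp per km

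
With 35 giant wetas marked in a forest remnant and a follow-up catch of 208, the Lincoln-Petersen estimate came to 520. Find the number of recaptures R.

R = 14

From N = M·C/R: R = M·C / N = 35·208 / 520 = 7280 / 520 = 14.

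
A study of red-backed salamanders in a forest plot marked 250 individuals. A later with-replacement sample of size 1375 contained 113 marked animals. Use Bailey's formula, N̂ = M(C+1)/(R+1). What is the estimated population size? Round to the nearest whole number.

N ≈ 3018

N̂ = 250·(1375+1)/(113+1) = 250·1376/114 = 344000/114 ≈ 3017.5 → 3018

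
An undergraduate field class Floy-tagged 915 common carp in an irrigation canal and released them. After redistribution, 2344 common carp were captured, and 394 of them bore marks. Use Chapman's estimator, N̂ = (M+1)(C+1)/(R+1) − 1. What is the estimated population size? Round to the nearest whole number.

N ≈ 5437

N̂ = (915+1)(2344+1)/(394+1) − 1 = 916·2345/395 − 1
= 2148020/395 − 1 ≈ 5438.0 − 1 ≈ 5437.0 → 5437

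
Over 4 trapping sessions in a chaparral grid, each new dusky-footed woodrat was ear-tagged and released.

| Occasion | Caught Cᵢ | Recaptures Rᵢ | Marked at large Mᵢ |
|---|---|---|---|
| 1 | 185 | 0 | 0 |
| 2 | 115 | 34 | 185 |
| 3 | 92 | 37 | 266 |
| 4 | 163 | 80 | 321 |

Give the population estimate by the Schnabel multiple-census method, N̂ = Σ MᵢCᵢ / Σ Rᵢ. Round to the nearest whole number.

N ≈ 649

Σ MᵢCᵢ = 0·185 + 185·115 + 266·92 + 321·163 = 0 + 21275 + 24472 + 52323 = 98070
Σ Rᵢ = 0 + 34 + 37 + 80 = 151
N̂ = 98070 / 151 ≈ 649.47 → 649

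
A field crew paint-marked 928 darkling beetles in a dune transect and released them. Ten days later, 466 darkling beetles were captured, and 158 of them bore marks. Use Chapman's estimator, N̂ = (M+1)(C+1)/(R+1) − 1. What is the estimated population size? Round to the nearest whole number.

N̂ = (928+1)(466+1)/(158+1) − 1 = 929·467/159 − 1
= 433843/159 − 1 ≈ 2728.6 − 1 ≈ 2727.6 → 2728

N ≈ 2728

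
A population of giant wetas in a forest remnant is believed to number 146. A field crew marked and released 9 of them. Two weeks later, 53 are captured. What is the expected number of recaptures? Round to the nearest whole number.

The marked fraction of the population is 9/146, so in a sample of 53 expect C·(M/N) marked.
E[R] = 9 × 53 / 146 = 477 / 146 ≈ 3.3 → 3

expected recaptures ≈ 3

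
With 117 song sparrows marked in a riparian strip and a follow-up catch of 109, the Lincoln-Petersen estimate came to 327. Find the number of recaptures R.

From N = M·C/R: R = M·C / N = 117·109 / 327 = 12753 / 327 = 39.

R = 39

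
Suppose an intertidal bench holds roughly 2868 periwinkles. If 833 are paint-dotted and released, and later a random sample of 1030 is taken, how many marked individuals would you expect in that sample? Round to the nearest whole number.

expected recaptures ≈ 299

Expected recaptures E[R] = M·C / N.
E[R] = 833 × 1030 / 2868 = 857990 / 2868 ≈ 299.2 → 299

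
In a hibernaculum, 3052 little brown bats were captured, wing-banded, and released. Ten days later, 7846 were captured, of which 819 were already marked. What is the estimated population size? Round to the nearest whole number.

N = (3052 × 7846) / 819 = 23945992 / 819 ≈ 29238.1 → 29238

N ≈ 29,238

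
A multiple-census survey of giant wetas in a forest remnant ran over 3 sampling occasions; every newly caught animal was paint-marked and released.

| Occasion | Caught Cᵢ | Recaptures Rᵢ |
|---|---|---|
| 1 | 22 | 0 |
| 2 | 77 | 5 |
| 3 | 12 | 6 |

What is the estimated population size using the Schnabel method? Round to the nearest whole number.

Marked at large before each occasion: Mᵢ = Σⱼ<ᵢ (Cⱼ − Rⱼ) → M1=0, M2=22, M3=94
Σ MᵢCᵢ = 0·22 + 22·77 + 94·12 = 0 + 1694 + 1128 = 2822
Σ Rᵢ = 0 + 5 + 6 = 11
N̂ = 2822 / 11 ≈ 256.5 → 257

N ≈ 257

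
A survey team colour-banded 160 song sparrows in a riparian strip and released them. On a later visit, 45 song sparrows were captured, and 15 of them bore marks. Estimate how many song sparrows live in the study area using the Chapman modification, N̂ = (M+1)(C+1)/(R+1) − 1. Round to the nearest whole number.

N ≈ 462

N̂ = (160+1)(45+1)/(15+1) − 1 = 161·46/16 − 1
= 7406/16 − 1 ≈ 462.9 − 1 ≈ 461.9 → 462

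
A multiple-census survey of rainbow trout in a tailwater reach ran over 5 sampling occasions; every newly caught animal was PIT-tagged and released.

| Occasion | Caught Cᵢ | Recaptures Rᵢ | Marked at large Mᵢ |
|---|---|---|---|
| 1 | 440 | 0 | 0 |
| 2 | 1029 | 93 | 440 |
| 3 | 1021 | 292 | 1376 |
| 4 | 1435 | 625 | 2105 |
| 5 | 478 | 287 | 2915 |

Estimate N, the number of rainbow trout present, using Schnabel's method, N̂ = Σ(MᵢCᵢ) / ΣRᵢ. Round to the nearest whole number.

N ≈ 4836

Σ MᵢCᵢ = 0·440 + 440·1029 + 1376·1021 + 2105·1435 + 2915·478 = 0 + 452760 + 1404896 + 3020675 + 1393370 = 6271701
Σ Rᵢ = 0 + 93 + 292 + 625 + 287 = 1297
N̂ = 6271701 / 1297 ≈ 4835.5 → 4836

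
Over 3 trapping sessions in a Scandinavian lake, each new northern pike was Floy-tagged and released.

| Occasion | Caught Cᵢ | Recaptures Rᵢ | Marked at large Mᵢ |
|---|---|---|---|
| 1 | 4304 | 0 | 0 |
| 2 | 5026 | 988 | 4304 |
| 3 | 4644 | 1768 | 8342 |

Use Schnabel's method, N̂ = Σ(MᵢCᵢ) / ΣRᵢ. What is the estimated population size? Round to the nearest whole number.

Σ MᵢCᵢ = 0·4304 + 4304·5026 + 8342·4644 = 0 + 21631904 + 38740248 = 60372152
Σ Rᵢ = 0 + 988 + 1768 = 2756
N̂ = 60372152 / 2756 ≈ 21905.7 → 21906

N ≈ 21,906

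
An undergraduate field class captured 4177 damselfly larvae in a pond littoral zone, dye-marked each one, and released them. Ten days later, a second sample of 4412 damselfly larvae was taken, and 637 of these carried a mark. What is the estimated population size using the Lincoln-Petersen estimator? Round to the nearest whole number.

N = (4177 × 4412) / 637 = 18428924 / 637 ≈ 28930.8 → 28931

N ≈ 28,931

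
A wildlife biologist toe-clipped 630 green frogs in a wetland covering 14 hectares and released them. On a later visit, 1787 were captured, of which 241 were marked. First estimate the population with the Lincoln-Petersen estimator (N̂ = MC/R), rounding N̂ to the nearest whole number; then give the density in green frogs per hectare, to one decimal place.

density ≈ 333.6 green frogs per hectare

N̂ = 630·1787/241 = 1125810/241 ≈ 4671.4 → 4671
Density = N̂ / area = 4671 / 14 ≈ 333.64 → 333.6 per hectare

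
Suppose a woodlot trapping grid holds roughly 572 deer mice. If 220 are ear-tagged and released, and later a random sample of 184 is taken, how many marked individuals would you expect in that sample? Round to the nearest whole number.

expected recaptures ≈ 71

The marked fraction of the population is 220/572, so in a sample of 184 expect C·(M/N) marked.
E[R] = 220 × 184 / 572 = 40480 / 572 ≈ 70.8 → 71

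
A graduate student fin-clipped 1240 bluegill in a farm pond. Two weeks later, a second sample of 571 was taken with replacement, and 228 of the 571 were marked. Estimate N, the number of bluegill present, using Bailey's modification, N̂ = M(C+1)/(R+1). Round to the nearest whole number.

N ≈ 3097

N̂ = 1240·(571+1)/(228+1) = 1240·572/229 = 709280/229 ≈ 3097.3 → 3097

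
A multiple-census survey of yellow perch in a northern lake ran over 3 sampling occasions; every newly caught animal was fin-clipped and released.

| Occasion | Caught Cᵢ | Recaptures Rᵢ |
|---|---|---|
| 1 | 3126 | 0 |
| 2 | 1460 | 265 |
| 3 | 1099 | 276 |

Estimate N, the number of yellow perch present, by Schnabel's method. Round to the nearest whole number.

Marked at large before each occasion: Mᵢ = Σⱼ<ᵢ (Cⱼ − Rⱼ) → M1=0, M2=3126, M3=4321
Σ MᵢCᵢ = 0·3126 + 3126·1460 + 4321·1099 = 0 + 4563960 + 4748779 = 9312739
Σ Rᵢ = 0 + 265 + 276 = 541
N̂ = 9312739 / 541 ≈ 17213.9 → 17214

N ≈ 17,214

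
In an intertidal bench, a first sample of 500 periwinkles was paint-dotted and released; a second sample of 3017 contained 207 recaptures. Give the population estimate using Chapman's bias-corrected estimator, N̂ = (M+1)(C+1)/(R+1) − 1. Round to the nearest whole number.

N ≈ 7268

N̂ = (500+1)(3017+1)/(207+1) − 1 = 501·3018/208 − 1
= 1512018/208 − 1 ≈ 7269.3 − 1 ≈ 7268.3 → 7268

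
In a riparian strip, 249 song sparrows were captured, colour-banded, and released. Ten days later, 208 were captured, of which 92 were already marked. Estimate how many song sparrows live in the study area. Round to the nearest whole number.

Lincoln-Petersen assumes M/N = R/C, so N = M·C / R.
N = (249 × 208) / 92 = 51792 / 92 ≈ 563.0 → 563

N ≈ 563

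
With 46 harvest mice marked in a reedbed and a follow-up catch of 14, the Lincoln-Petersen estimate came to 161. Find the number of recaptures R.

R = 4

From N = M·C/R: R = M·C / N = 46·14 / 161 = 644 / 161 = 4.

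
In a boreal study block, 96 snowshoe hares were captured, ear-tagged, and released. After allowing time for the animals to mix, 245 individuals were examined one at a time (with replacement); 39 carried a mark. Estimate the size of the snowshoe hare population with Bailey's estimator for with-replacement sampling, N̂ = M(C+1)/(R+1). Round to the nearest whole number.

N ≈ 590

N̂ = 96·(245+1)/(39+1) = 96·246/40 = 23616/40 ≈ 590.4 → 590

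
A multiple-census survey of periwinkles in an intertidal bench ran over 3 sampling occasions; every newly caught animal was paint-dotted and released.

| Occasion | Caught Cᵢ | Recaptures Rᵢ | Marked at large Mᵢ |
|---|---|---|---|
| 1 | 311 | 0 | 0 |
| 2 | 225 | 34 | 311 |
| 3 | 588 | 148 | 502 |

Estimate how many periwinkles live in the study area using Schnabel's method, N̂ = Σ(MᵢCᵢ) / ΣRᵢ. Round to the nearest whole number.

N ≈ 2006

Σ MᵢCᵢ = 0·311 + 311·225 + 502·588 = 0 + 69975 + 295176 = 365151
Σ Rᵢ = 0 + 34 + 148 = 182
N̂ = 365151 / 182 ≈ 2006.3 → 2006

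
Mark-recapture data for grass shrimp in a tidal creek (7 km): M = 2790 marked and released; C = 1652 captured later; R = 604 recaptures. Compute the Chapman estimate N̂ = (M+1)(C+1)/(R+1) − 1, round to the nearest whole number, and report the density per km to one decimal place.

density ≈ 1089.3 grass shrimp per km

N̂ = 2791·1653/605 − 1 = 4613523/605 − 1 ≈ 7624.7 → 7625
Density = N̂ / area = 7625 / 7 ≈ 1089.29 → 1089.3 per km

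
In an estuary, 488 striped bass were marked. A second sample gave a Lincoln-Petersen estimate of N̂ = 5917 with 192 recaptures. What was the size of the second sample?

C = 2328

From N = M·C/R: C = N·R / M = 5917·192 / 488 = 1136064 / 488 = 2328.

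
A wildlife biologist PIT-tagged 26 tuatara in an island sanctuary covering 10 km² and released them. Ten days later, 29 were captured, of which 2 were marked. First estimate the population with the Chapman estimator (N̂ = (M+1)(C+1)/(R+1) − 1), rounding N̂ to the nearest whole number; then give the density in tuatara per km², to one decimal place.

density ≈ 26.9 tuatara per km²

N̂ = 27·30/3 − 1 = 810/3 − 1 = 269
Density = N̂ / area = 269 / 10 ≈ 26.90 → 26.9 per km²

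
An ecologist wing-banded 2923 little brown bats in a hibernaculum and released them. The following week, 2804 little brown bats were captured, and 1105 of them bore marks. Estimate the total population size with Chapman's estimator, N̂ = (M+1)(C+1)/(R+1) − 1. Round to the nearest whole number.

N̂ = (2923+1)(2804+1)/(1105+1) − 1 = 2924·2805/1106 − 1
= 8201820/1106 − 1 ≈ 7415.8 − 1 ≈ 7414.8 → 7415

N ≈ 7415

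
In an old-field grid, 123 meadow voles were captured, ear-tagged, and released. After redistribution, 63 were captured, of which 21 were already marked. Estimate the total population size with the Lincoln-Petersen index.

N = 369

If marked individuals mix randomly, R/C ≈ M/N, giving N ≈ M·C/R.
N = (123 × 63) / 21 = 7749 / 21 = 369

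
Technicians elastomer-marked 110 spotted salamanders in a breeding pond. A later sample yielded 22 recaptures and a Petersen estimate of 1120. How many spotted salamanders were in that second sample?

C = 224

From N = M·C/R: C = N·R / M = 1120·22 / 110 = 24640 / 110 = 224.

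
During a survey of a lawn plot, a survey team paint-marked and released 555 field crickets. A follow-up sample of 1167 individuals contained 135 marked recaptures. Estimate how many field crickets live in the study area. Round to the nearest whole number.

N ≈ 4798

Lincoln-Petersen assumes M/N = R/C, so N = M·C / R.
N = (555 × 1167) / 135 = 647685 / 135 ≈ 4797.7 → 4798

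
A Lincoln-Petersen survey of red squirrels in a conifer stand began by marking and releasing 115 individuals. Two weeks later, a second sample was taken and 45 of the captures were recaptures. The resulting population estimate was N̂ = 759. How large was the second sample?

From N = M·C/R: C = N·R / M = 759·45 / 115 = 34155 / 115 = 297.

C = 297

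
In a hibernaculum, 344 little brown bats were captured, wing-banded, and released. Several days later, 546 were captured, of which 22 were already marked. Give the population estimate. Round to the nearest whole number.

N = (344 × 546) / 22 = 187824 / 22 ≈ 8537.45 → 8537

N ≈ 8537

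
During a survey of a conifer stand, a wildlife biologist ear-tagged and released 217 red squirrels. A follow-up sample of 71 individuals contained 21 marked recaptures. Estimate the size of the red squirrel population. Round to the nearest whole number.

N = (217 × 71) / 21 = 15407 / 21 ≈ 733.7 → 734

N ≈ 734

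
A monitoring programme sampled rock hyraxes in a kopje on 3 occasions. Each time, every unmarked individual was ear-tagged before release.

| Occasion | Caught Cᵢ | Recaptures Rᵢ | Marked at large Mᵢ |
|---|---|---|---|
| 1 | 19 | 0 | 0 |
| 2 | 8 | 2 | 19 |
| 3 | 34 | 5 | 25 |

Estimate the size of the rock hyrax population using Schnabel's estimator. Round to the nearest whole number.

N ≈ 143

Σ MᵢCᵢ = 0·19 + 19·8 + 25·34 = 0 + 152 + 850 = 1002
Σ Rᵢ = 0 + 2 + 5 = 7
N̂ = 1002 / 7 ≈ 143.1 → 143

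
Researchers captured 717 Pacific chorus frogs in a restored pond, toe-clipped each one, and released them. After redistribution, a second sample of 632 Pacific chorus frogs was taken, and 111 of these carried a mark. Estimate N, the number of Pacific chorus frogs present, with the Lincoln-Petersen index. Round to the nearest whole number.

N ≈ 4082

If marked individuals mix randomly, R/C ≈ M/N, giving N ≈ M·C/R.
N = (717 × 632) / 111 = 453144 / 111 ≈ 4082.4 → 4082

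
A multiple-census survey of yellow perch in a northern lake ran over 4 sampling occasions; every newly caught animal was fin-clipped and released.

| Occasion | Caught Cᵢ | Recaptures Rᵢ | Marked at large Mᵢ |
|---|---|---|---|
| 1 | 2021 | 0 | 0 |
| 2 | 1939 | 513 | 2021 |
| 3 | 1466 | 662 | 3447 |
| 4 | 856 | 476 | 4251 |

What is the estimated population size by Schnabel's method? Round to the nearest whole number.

Σ MᵢCᵢ = 0·2021 + 2021·1939 + 3447·1466 + 4251·856 = 0 + 3918719 + 5053302 + 3638856 = 12610877
Σ Rᵢ = 0 + 513 + 662 + 476 = 1651
N̂ = 12610877 / 1651 ≈ 7638.3 → 7638

N ≈ 7638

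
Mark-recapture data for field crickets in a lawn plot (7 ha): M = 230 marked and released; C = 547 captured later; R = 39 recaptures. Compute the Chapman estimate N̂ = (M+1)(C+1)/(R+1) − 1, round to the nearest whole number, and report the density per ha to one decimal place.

density ≈ 452.0 field crickets per ha

N̂ = 231·548/40 − 1 = 126588/40 − 1 ≈ 3163.7 → 3164
Density = N̂ / area = 3164 / 7 = 452.0 per ha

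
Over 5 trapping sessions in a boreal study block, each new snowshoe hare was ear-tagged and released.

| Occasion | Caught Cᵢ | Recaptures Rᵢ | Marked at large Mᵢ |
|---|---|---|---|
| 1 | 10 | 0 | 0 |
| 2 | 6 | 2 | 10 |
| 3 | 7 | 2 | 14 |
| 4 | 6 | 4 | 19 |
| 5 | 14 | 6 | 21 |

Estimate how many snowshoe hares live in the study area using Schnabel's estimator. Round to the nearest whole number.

N ≈ 40

Σ MᵢCᵢ = 0·10 + 10·6 + 14·7 + 19·6 + 21·14 = 0 + 60 + 98 + 114 + 294 = 566
Σ Rᵢ = 0 + 2 + 2 + 4 + 6 = 14
N̂ = 566 / 14 ≈ 40.4 → 40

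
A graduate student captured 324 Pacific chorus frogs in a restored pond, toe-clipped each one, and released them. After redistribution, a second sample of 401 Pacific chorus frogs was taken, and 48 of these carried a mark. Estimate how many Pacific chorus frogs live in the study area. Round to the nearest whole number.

N ≈ 2707

Lincoln-Petersen assumes M/N = R/C, so N = M·C / R.
N = (324 × 401) / 48 = 129924 / 48 ≈ 2706.8 → 2707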